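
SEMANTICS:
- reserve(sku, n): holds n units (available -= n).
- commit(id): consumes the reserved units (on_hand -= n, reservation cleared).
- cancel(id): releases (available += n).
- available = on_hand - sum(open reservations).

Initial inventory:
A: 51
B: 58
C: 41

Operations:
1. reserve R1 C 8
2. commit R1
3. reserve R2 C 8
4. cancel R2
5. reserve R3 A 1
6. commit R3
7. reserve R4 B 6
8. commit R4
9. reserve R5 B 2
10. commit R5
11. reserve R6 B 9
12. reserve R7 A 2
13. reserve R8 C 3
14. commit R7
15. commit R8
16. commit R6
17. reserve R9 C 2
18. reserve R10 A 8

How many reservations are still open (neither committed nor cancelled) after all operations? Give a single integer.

Answer: 2

Derivation:
Step 1: reserve R1 C 8 -> on_hand[A=51 B=58 C=41] avail[A=51 B=58 C=33] open={R1}
Step 2: commit R1 -> on_hand[A=51 B=58 C=33] avail[A=51 B=58 C=33] open={}
Step 3: reserve R2 C 8 -> on_hand[A=51 B=58 C=33] avail[A=51 B=58 C=25] open={R2}
Step 4: cancel R2 -> on_hand[A=51 B=58 C=33] avail[A=51 B=58 C=33] open={}
Step 5: reserve R3 A 1 -> on_hand[A=51 B=58 C=33] avail[A=50 B=58 C=33] open={R3}
Step 6: commit R3 -> on_hand[A=50 B=58 C=33] avail[A=50 B=58 C=33] open={}
Step 7: reserve R4 B 6 -> on_hand[A=50 B=58 C=33] avail[A=50 B=52 C=33] open={R4}
Step 8: commit R4 -> on_hand[A=50 B=52 C=33] avail[A=50 B=52 C=33] open={}
Step 9: reserve R5 B 2 -> on_hand[A=50 B=52 C=33] avail[A=50 B=50 C=33] open={R5}
Step 10: commit R5 -> on_hand[A=50 B=50 C=33] avail[A=50 B=50 C=33] open={}
Step 11: reserve R6 B 9 -> on_hand[A=50 B=50 C=33] avail[A=50 B=41 C=33] open={R6}
Step 12: reserve R7 A 2 -> on_hand[A=50 B=50 C=33] avail[A=48 B=41 C=33] open={R6,R7}
Step 13: reserve R8 C 3 -> on_hand[A=50 B=50 C=33] avail[A=48 B=41 C=30] open={R6,R7,R8}
Step 14: commit R7 -> on_hand[A=48 B=50 C=33] avail[A=48 B=41 C=30] open={R6,R8}
Step 15: commit R8 -> on_hand[A=48 B=50 C=30] avail[A=48 B=41 C=30] open={R6}
Step 16: commit R6 -> on_hand[A=48 B=41 C=30] avail[A=48 B=41 C=30] open={}
Step 17: reserve R9 C 2 -> on_hand[A=48 B=41 C=30] avail[A=48 B=41 C=28] open={R9}
Step 18: reserve R10 A 8 -> on_hand[A=48 B=41 C=30] avail[A=40 B=41 C=28] open={R10,R9}
Open reservations: ['R10', 'R9'] -> 2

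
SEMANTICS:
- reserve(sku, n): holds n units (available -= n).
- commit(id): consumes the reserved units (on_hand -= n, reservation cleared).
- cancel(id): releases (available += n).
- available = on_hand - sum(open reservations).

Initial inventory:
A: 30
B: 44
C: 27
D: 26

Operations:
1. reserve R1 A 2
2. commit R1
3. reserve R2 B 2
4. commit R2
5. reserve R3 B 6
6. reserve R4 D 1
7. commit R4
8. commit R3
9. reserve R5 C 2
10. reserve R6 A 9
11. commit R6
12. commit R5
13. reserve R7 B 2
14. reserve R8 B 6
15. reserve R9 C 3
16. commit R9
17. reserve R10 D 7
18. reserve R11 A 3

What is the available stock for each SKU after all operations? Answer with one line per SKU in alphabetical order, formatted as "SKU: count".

Answer: A: 16
B: 28
C: 22
D: 18

Derivation:
Step 1: reserve R1 A 2 -> on_hand[A=30 B=44 C=27 D=26] avail[A=28 B=44 C=27 D=26] open={R1}
Step 2: commit R1 -> on_hand[A=28 B=44 C=27 D=26] avail[A=28 B=44 C=27 D=26] open={}
Step 3: reserve R2 B 2 -> on_hand[A=28 B=44 C=27 D=26] avail[A=28 B=42 C=27 D=26] open={R2}
Step 4: commit R2 -> on_hand[A=28 B=42 C=27 D=26] avail[A=28 B=42 C=27 D=26] open={}
Step 5: reserve R3 B 6 -> on_hand[A=28 B=42 C=27 D=26] avail[A=28 B=36 C=27 D=26] open={R3}
Step 6: reserve R4 D 1 -> on_hand[A=28 B=42 C=27 D=26] avail[A=28 B=36 C=27 D=25] open={R3,R4}
Step 7: commit R4 -> on_hand[A=28 B=42 C=27 D=25] avail[A=28 B=36 C=27 D=25] open={R3}
Step 8: commit R3 -> on_hand[A=28 B=36 C=27 D=25] avail[A=28 B=36 C=27 D=25] open={}
Step 9: reserve R5 C 2 -> on_hand[A=28 B=36 C=27 D=25] avail[A=28 B=36 C=25 D=25] open={R5}
Step 10: reserve R6 A 9 -> on_hand[A=28 B=36 C=27 D=25] avail[A=19 B=36 C=25 D=25] open={R5,R6}
Step 11: commit R6 -> on_hand[A=19 B=36 C=27 D=25] avail[A=19 B=36 C=25 D=25] open={R5}
Step 12: commit R5 -> on_hand[A=19 B=36 C=25 D=25] avail[A=19 B=36 C=25 D=25] open={}
Step 13: reserve R7 B 2 -> on_hand[A=19 B=36 C=25 D=25] avail[A=19 B=34 C=25 D=25] open={R7}
Step 14: reserve R8 B 6 -> on_hand[A=19 B=36 C=25 D=25] avail[A=19 B=28 C=25 D=25] open={R7,R8}
Step 15: reserve R9 C 3 -> on_hand[A=19 B=36 C=25 D=25] avail[A=19 B=28 C=22 D=25] open={R7,R8,R9}
Step 16: commit R9 -> on_hand[A=19 B=36 C=22 D=25] avail[A=19 B=28 C=22 D=25] open={R7,R8}
Step 17: reserve R10 D 7 -> on_hand[A=19 B=36 C=22 D=25] avail[A=19 B=28 C=22 D=18] open={R10,R7,R8}
Step 18: reserve R11 A 3 -> on_hand[A=19 B=36 C=22 D=25] avail[A=16 B=28 C=22 D=18] open={R10,R11,R7,R8}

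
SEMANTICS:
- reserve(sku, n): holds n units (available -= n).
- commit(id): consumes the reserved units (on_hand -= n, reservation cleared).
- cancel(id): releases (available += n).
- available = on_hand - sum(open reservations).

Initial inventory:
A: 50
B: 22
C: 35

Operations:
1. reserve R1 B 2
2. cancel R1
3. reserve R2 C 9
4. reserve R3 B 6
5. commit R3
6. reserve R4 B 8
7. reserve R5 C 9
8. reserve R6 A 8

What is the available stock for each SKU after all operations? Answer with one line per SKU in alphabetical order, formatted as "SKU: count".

Answer: A: 42
B: 8
C: 17

Derivation:
Step 1: reserve R1 B 2 -> on_hand[A=50 B=22 C=35] avail[A=50 B=20 C=35] open={R1}
Step 2: cancel R1 -> on_hand[A=50 B=22 C=35] avail[A=50 B=22 C=35] open={}
Step 3: reserve R2 C 9 -> on_hand[A=50 B=22 C=35] avail[A=50 B=22 C=26] open={R2}
Step 4: reserve R3 B 6 -> on_hand[A=50 B=22 C=35] avail[A=50 B=16 C=26] open={R2,R3}
Step 5: commit R3 -> on_hand[A=50 B=16 C=35] avail[A=50 B=16 C=26] open={R2}
Step 6: reserve R4 B 8 -> on_hand[A=50 B=16 C=35] avail[A=50 B=8 C=26] open={R2,R4}
Step 7: reserve R5 C 9 -> on_hand[A=50 B=16 C=35] avail[A=50 B=8 C=17] open={R2,R4,R5}
Step 8: reserve R6 A 8 -> on_hand[A=50 B=16 C=35] avail[A=42 B=8 C=17] open={R2,R4,R5,R6}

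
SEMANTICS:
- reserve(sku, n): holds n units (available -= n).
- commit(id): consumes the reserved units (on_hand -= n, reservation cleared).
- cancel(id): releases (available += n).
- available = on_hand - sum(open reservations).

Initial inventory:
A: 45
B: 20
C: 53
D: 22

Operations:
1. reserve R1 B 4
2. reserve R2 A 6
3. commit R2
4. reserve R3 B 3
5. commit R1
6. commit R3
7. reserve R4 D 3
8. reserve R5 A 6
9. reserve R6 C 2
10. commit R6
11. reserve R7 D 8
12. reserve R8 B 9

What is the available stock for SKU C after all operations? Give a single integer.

Step 1: reserve R1 B 4 -> on_hand[A=45 B=20 C=53 D=22] avail[A=45 B=16 C=53 D=22] open={R1}
Step 2: reserve R2 A 6 -> on_hand[A=45 B=20 C=53 D=22] avail[A=39 B=16 C=53 D=22] open={R1,R2}
Step 3: commit R2 -> on_hand[A=39 B=20 C=53 D=22] avail[A=39 B=16 C=53 D=22] open={R1}
Step 4: reserve R3 B 3 -> on_hand[A=39 B=20 C=53 D=22] avail[A=39 B=13 C=53 D=22] open={R1,R3}
Step 5: commit R1 -> on_hand[A=39 B=16 C=53 D=22] avail[A=39 B=13 C=53 D=22] open={R3}
Step 6: commit R3 -> on_hand[A=39 B=13 C=53 D=22] avail[A=39 B=13 C=53 D=22] open={}
Step 7: reserve R4 D 3 -> on_hand[A=39 B=13 C=53 D=22] avail[A=39 B=13 C=53 D=19] open={R4}
Step 8: reserve R5 A 6 -> on_hand[A=39 B=13 C=53 D=22] avail[A=33 B=13 C=53 D=19] open={R4,R5}
Step 9: reserve R6 C 2 -> on_hand[A=39 B=13 C=53 D=22] avail[A=33 B=13 C=51 D=19] open={R4,R5,R6}
Step 10: commit R6 -> on_hand[A=39 B=13 C=51 D=22] avail[A=33 B=13 C=51 D=19] open={R4,R5}
Step 11: reserve R7 D 8 -> on_hand[A=39 B=13 C=51 D=22] avail[A=33 B=13 C=51 D=11] open={R4,R5,R7}
Step 12: reserve R8 B 9 -> on_hand[A=39 B=13 C=51 D=22] avail[A=33 B=4 C=51 D=11] open={R4,R5,R7,R8}
Final available[C] = 51

Answer: 51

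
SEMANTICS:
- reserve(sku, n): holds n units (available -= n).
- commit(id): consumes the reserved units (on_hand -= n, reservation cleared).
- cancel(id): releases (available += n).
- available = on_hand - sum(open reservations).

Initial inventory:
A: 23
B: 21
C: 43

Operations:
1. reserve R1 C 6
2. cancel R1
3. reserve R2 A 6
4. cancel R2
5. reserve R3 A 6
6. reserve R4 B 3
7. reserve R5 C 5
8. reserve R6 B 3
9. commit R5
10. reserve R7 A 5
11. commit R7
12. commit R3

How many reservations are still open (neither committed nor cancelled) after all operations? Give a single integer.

Step 1: reserve R1 C 6 -> on_hand[A=23 B=21 C=43] avail[A=23 B=21 C=37] open={R1}
Step 2: cancel R1 -> on_hand[A=23 B=21 C=43] avail[A=23 B=21 C=43] open={}
Step 3: reserve R2 A 6 -> on_hand[A=23 B=21 C=43] avail[A=17 B=21 C=43] open={R2}
Step 4: cancel R2 -> on_hand[A=23 B=21 C=43] avail[A=23 B=21 C=43] open={}
Step 5: reserve R3 A 6 -> on_hand[A=23 B=21 C=43] avail[A=17 B=21 C=43] open={R3}
Step 6: reserve R4 B 3 -> on_hand[A=23 B=21 C=43] avail[A=17 B=18 C=43] open={R3,R4}
Step 7: reserve R5 C 5 -> on_hand[A=23 B=21 C=43] avail[A=17 B=18 C=38] open={R3,R4,R5}
Step 8: reserve R6 B 3 -> on_hand[A=23 B=21 C=43] avail[A=17 B=15 C=38] open={R3,R4,R5,R6}
Step 9: commit R5 -> on_hand[A=23 B=21 C=38] avail[A=17 B=15 C=38] open={R3,R4,R6}
Step 10: reserve R7 A 5 -> on_hand[A=23 B=21 C=38] avail[A=12 B=15 C=38] open={R3,R4,R6,R7}
Step 11: commit R7 -> on_hand[A=18 B=21 C=38] avail[A=12 B=15 C=38] open={R3,R4,R6}
Step 12: commit R3 -> on_hand[A=12 B=21 C=38] avail[A=12 B=15 C=38] open={R4,R6}
Open reservations: ['R4', 'R6'] -> 2

Answer: 2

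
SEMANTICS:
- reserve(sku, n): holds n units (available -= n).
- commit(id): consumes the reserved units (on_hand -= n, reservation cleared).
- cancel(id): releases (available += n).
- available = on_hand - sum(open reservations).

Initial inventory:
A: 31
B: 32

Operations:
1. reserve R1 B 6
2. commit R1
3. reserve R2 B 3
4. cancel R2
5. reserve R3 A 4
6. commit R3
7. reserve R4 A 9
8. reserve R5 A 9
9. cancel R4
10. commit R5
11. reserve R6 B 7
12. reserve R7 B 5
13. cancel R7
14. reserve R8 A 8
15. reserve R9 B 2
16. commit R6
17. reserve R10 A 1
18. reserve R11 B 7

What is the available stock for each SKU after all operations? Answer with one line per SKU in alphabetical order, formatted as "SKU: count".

Step 1: reserve R1 B 6 -> on_hand[A=31 B=32] avail[A=31 B=26] open={R1}
Step 2: commit R1 -> on_hand[A=31 B=26] avail[A=31 B=26] open={}
Step 3: reserve R2 B 3 -> on_hand[A=31 B=26] avail[A=31 B=23] open={R2}
Step 4: cancel R2 -> on_hand[A=31 B=26] avail[A=31 B=26] open={}
Step 5: reserve R3 A 4 -> on_hand[A=31 B=26] avail[A=27 B=26] open={R3}
Step 6: commit R3 -> on_hand[A=27 B=26] avail[A=27 B=26] open={}
Step 7: reserve R4 A 9 -> on_hand[A=27 B=26] avail[A=18 B=26] open={R4}
Step 8: reserve R5 A 9 -> on_hand[A=27 B=26] avail[A=9 B=26] open={R4,R5}
Step 9: cancel R4 -> on_hand[A=27 B=26] avail[A=18 B=26] open={R5}
Step 10: commit R5 -> on_hand[A=18 B=26] avail[A=18 B=26] open={}
Step 11: reserve R6 B 7 -> on_hand[A=18 B=26] avail[A=18 B=19] open={R6}
Step 12: reserve R7 B 5 -> on_hand[A=18 B=26] avail[A=18 B=14] open={R6,R7}
Step 13: cancel R7 -> on_hand[A=18 B=26] avail[A=18 B=19] open={R6}
Step 14: reserve R8 A 8 -> on_hand[A=18 B=26] avail[A=10 B=19] open={R6,R8}
Step 15: reserve R9 B 2 -> on_hand[A=18 B=26] avail[A=10 B=17] open={R6,R8,R9}
Step 16: commit R6 -> on_hand[A=18 B=19] avail[A=10 B=17] open={R8,R9}
Step 17: reserve R10 A 1 -> on_hand[A=18 B=19] avail[A=9 B=17] open={R10,R8,R9}
Step 18: reserve R11 B 7 -> on_hand[A=18 B=19] avail[A=9 B=10] open={R10,R11,R8,R9}

Answer: A: 9
B: 10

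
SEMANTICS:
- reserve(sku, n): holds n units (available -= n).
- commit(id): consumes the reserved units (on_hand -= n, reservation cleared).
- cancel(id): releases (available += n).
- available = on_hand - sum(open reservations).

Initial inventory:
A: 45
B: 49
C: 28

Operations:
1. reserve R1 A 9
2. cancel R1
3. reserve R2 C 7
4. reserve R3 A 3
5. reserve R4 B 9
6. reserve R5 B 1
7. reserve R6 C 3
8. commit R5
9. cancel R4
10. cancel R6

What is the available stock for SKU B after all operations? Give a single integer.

Step 1: reserve R1 A 9 -> on_hand[A=45 B=49 C=28] avail[A=36 B=49 C=28] open={R1}
Step 2: cancel R1 -> on_hand[A=45 B=49 C=28] avail[A=45 B=49 C=28] open={}
Step 3: reserve R2 C 7 -> on_hand[A=45 B=49 C=28] avail[A=45 B=49 C=21] open={R2}
Step 4: reserve R3 A 3 -> on_hand[A=45 B=49 C=28] avail[A=42 B=49 C=21] open={R2,R3}
Step 5: reserve R4 B 9 -> on_hand[A=45 B=49 C=28] avail[A=42 B=40 C=21] open={R2,R3,R4}
Step 6: reserve R5 B 1 -> on_hand[A=45 B=49 C=28] avail[A=42 B=39 C=21] open={R2,R3,R4,R5}
Step 7: reserve R6 C 3 -> on_hand[A=45 B=49 C=28] avail[A=42 B=39 C=18] open={R2,R3,R4,R5,R6}
Step 8: commit R5 -> on_hand[A=45 B=48 C=28] avail[A=42 B=39 C=18] open={R2,R3,R4,R6}
Step 9: cancel R4 -> on_hand[A=45 B=48 C=28] avail[A=42 B=48 C=18] open={R2,R3,R6}
Step 10: cancel R6 -> on_hand[A=45 B=48 C=28] avail[A=42 B=48 C=21] open={R2,R3}
Final available[B] = 48

Answer: 48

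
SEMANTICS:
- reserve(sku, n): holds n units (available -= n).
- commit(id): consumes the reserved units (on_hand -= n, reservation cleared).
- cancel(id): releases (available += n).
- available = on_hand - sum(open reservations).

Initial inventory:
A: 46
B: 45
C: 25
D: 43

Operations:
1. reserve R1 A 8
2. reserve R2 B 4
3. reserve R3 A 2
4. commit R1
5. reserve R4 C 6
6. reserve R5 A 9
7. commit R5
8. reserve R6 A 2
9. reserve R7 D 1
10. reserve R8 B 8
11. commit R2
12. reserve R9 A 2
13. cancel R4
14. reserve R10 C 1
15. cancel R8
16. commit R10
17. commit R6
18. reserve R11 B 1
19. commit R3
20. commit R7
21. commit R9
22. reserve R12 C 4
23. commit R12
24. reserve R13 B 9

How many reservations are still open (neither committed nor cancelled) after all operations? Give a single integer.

Answer: 2

Derivation:
Step 1: reserve R1 A 8 -> on_hand[A=46 B=45 C=25 D=43] avail[A=38 B=45 C=25 D=43] open={R1}
Step 2: reserve R2 B 4 -> on_hand[A=46 B=45 C=25 D=43] avail[A=38 B=41 C=25 D=43] open={R1,R2}
Step 3: reserve R3 A 2 -> on_hand[A=46 B=45 C=25 D=43] avail[A=36 B=41 C=25 D=43] open={R1,R2,R3}
Step 4: commit R1 -> on_hand[A=38 B=45 C=25 D=43] avail[A=36 B=41 C=25 D=43] open={R2,R3}
Step 5: reserve R4 C 6 -> on_hand[A=38 B=45 C=25 D=43] avail[A=36 B=41 C=19 D=43] open={R2,R3,R4}
Step 6: reserve R5 A 9 -> on_hand[A=38 B=45 C=25 D=43] avail[A=27 B=41 C=19 D=43] open={R2,R3,R4,R5}
Step 7: commit R5 -> on_hand[A=29 B=45 C=25 D=43] avail[A=27 B=41 C=19 D=43] open={R2,R3,R4}
Step 8: reserve R6 A 2 -> on_hand[A=29 B=45 C=25 D=43] avail[A=25 B=41 C=19 D=43] open={R2,R3,R4,R6}
Step 9: reserve R7 D 1 -> on_hand[A=29 B=45 C=25 D=43] avail[A=25 B=41 C=19 D=42] open={R2,R3,R4,R6,R7}
Step 10: reserve R8 B 8 -> on_hand[A=29 B=45 C=25 D=43] avail[A=25 B=33 C=19 D=42] open={R2,R3,R4,R6,R7,R8}
Step 11: commit R2 -> on_hand[A=29 B=41 C=25 D=43] avail[A=25 B=33 C=19 D=42] open={R3,R4,R6,R7,R8}
Step 12: reserve R9 A 2 -> on_hand[A=29 B=41 C=25 D=43] avail[A=23 B=33 C=19 D=42] open={R3,R4,R6,R7,R8,R9}
Step 13: cancel R4 -> on_hand[A=29 B=41 C=25 D=43] avail[A=23 B=33 C=25 D=42] open={R3,R6,R7,R8,R9}
Step 14: reserve R10 C 1 -> on_hand[A=29 B=41 C=25 D=43] avail[A=23 B=33 C=24 D=42] open={R10,R3,R6,R7,R8,R9}
Step 15: cancel R8 -> on_hand[A=29 B=41 C=25 D=43] avail[A=23 B=41 C=24 D=42] open={R10,R3,R6,R7,R9}
Step 16: commit R10 -> on_hand[A=29 B=41 C=24 D=43] avail[A=23 B=41 C=24 D=42] open={R3,R6,R7,R9}
Step 17: commit R6 -> on_hand[A=27 B=41 C=24 D=43] avail[A=23 B=41 C=24 D=42] open={R3,R7,R9}
Step 18: reserve R11 B 1 -> on_hand[A=27 B=41 C=24 D=43] avail[A=23 B=40 C=24 D=42] open={R11,R3,R7,R9}
Step 19: commit R3 -> on_hand[A=25 B=41 C=24 D=43] avail[A=23 B=40 C=24 D=42] open={R11,R7,R9}
Step 20: commit R7 -> on_hand[A=25 B=41 C=24 D=42] avail[A=23 B=40 C=24 D=42] open={R11,R9}
Step 21: commit R9 -> on_hand[A=23 B=41 C=24 D=42] avail[A=23 B=40 C=24 D=42] open={R11}
Step 22: reserve R12 C 4 -> on_hand[A=23 B=41 C=24 D=42] avail[A=23 B=40 C=20 D=42] open={R11,R12}
Step 23: commit R12 -> on_hand[A=23 B=41 C=20 D=42] avail[A=23 B=40 C=20 D=42] open={R11}
Step 24: reserve R13 B 9 -> on_hand[A=23 B=41 C=20 D=42] avail[A=23 B=31 C=20 D=42] open={R11,R13}
Open reservations: ['R11', 'R13'] -> 2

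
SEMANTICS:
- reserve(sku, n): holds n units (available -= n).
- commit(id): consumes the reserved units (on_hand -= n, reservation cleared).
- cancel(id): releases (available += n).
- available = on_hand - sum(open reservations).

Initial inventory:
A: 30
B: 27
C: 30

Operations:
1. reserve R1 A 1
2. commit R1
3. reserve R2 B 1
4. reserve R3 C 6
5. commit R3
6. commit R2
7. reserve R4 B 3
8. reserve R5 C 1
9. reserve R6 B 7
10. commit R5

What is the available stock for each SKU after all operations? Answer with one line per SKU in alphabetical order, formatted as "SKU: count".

Step 1: reserve R1 A 1 -> on_hand[A=30 B=27 C=30] avail[A=29 B=27 C=30] open={R1}
Step 2: commit R1 -> on_hand[A=29 B=27 C=30] avail[A=29 B=27 C=30] open={}
Step 3: reserve R2 B 1 -> on_hand[A=29 B=27 C=30] avail[A=29 B=26 C=30] open={R2}
Step 4: reserve R3 C 6 -> on_hand[A=29 B=27 C=30] avail[A=29 B=26 C=24] open={R2,R3}
Step 5: commit R3 -> on_hand[A=29 B=27 C=24] avail[A=29 B=26 C=24] open={R2}
Step 6: commit R2 -> on_hand[A=29 B=26 C=24] avail[A=29 B=26 C=24] open={}
Step 7: reserve R4 B 3 -> on_hand[A=29 B=26 C=24] avail[A=29 B=23 C=24] open={R4}
Step 8: reserve R5 C 1 -> on_hand[A=29 B=26 C=24] avail[A=29 B=23 C=23] open={R4,R5}
Step 9: reserve R6 B 7 -> on_hand[A=29 B=26 C=24] avail[A=29 B=16 C=23] open={R4,R5,R6}
Step 10: commit R5 -> on_hand[A=29 B=26 C=23] avail[A=29 B=16 C=23] open={R4,R6}

Answer: A: 29
B: 16
C: 23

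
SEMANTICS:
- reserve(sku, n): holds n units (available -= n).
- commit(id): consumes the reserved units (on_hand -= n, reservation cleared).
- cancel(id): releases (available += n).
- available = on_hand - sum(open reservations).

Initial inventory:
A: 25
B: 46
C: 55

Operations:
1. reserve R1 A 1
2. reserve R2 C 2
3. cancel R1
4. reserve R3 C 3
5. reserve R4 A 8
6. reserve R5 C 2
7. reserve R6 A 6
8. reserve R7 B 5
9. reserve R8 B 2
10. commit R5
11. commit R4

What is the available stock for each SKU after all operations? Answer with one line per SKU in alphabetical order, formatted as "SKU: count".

Step 1: reserve R1 A 1 -> on_hand[A=25 B=46 C=55] avail[A=24 B=46 C=55] open={R1}
Step 2: reserve R2 C 2 -> on_hand[A=25 B=46 C=55] avail[A=24 B=46 C=53] open={R1,R2}
Step 3: cancel R1 -> on_hand[A=25 B=46 C=55] avail[A=25 B=46 C=53] open={R2}
Step 4: reserve R3 C 3 -> on_hand[A=25 B=46 C=55] avail[A=25 B=46 C=50] open={R2,R3}
Step 5: reserve R4 A 8 -> on_hand[A=25 B=46 C=55] avail[A=17 B=46 C=50] open={R2,R3,R4}
Step 6: reserve R5 C 2 -> on_hand[A=25 B=46 C=55] avail[A=17 B=46 C=48] open={R2,R3,R4,R5}
Step 7: reserve R6 A 6 -> on_hand[A=25 B=46 C=55] avail[A=11 B=46 C=48] open={R2,R3,R4,R5,R6}
Step 8: reserve R7 B 5 -> on_hand[A=25 B=46 C=55] avail[A=11 B=41 C=48] open={R2,R3,R4,R5,R6,R7}
Step 9: reserve R8 B 2 -> on_hand[A=25 B=46 C=55] avail[A=11 B=39 C=48] open={R2,R3,R4,R5,R6,R7,R8}
Step 10: commit R5 -> on_hand[A=25 B=46 C=53] avail[A=11 B=39 C=48] open={R2,R3,R4,R6,R7,R8}
Step 11: commit R4 -> on_hand[A=17 B=46 C=53] avail[A=11 B=39 C=48] open={R2,R3,R6,R7,R8}

Answer: A: 11
B: 39
C: 48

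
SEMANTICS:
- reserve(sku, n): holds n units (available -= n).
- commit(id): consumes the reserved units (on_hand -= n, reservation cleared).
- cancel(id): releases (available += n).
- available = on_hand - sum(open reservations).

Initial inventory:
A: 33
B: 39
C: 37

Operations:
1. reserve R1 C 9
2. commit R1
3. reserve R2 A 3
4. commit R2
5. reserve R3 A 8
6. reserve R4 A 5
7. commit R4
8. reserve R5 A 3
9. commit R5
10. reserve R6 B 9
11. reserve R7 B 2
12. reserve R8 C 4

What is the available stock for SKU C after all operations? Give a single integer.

Answer: 24

Derivation:
Step 1: reserve R1 C 9 -> on_hand[A=33 B=39 C=37] avail[A=33 B=39 C=28] open={R1}
Step 2: commit R1 -> on_hand[A=33 B=39 C=28] avail[A=33 B=39 C=28] open={}
Step 3: reserve R2 A 3 -> on_hand[A=33 B=39 C=28] avail[A=30 B=39 C=28] open={R2}
Step 4: commit R2 -> on_hand[A=30 B=39 C=28] avail[A=30 B=39 C=28] open={}
Step 5: reserve R3 A 8 -> on_hand[A=30 B=39 C=28] avail[A=22 B=39 C=28] open={R3}
Step 6: reserve R4 A 5 -> on_hand[A=30 B=39 C=28] avail[A=17 B=39 C=28] open={R3,R4}
Step 7: commit R4 -> on_hand[A=25 B=39 C=28] avail[A=17 B=39 C=28] open={R3}
Step 8: reserve R5 A 3 -> on_hand[A=25 B=39 C=28] avail[A=14 B=39 C=28] open={R3,R5}
Step 9: commit R5 -> on_hand[A=22 B=39 C=28] avail[A=14 B=39 C=28] open={R3}
Step 10: reserve R6 B 9 -> on_hand[A=22 B=39 C=28] avail[A=14 B=30 C=28] open={R3,R6}
Step 11: reserve R7 B 2 -> on_hand[A=22 B=39 C=28] avail[A=14 B=28 C=28] open={R3,R6,R7}
Step 12: reserve R8 C 4 -> on_hand[A=22 B=39 C=28] avail[A=14 B=28 C=24] open={R3,R6,R7,R8}
Final available[C] = 24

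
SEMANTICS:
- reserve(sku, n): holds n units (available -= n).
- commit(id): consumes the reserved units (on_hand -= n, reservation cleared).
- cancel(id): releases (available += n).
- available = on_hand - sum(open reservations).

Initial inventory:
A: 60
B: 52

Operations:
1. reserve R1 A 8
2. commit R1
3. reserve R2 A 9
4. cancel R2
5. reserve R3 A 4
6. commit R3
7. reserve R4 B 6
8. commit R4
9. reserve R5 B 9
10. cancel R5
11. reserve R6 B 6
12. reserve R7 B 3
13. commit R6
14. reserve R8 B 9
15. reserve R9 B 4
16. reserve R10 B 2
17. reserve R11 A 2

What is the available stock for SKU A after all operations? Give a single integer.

Answer: 46

Derivation:
Step 1: reserve R1 A 8 -> on_hand[A=60 B=52] avail[A=52 B=52] open={R1}
Step 2: commit R1 -> on_hand[A=52 B=52] avail[A=52 B=52] open={}
Step 3: reserve R2 A 9 -> on_hand[A=52 B=52] avail[A=43 B=52] open={R2}
Step 4: cancel R2 -> on_hand[A=52 B=52] avail[A=52 B=52] open={}
Step 5: reserve R3 A 4 -> on_hand[A=52 B=52] avail[A=48 B=52] open={R3}
Step 6: commit R3 -> on_hand[A=48 B=52] avail[A=48 B=52] open={}
Step 7: reserve R4 B 6 -> on_hand[A=48 B=52] avail[A=48 B=46] open={R4}
Step 8: commit R4 -> on_hand[A=48 B=46] avail[A=48 B=46] open={}
Step 9: reserve R5 B 9 -> on_hand[A=48 B=46] avail[A=48 B=37] open={R5}
Step 10: cancel R5 -> on_hand[A=48 B=46] avail[A=48 B=46] open={}
Step 11: reserve R6 B 6 -> on_hand[A=48 B=46] avail[A=48 B=40] open={R6}
Step 12: reserve R7 B 3 -> on_hand[A=48 B=46] avail[A=48 B=37] open={R6,R7}
Step 13: commit R6 -> on_hand[A=48 B=40] avail[A=48 B=37] open={R7}
Step 14: reserve R8 B 9 -> on_hand[A=48 B=40] avail[A=48 B=28] open={R7,R8}
Step 15: reserve R9 B 4 -> on_hand[A=48 B=40] avail[A=48 B=24] open={R7,R8,R9}
Step 16: reserve R10 B 2 -> on_hand[A=48 B=40] avail[A=48 B=22] open={R10,R7,R8,R9}
Step 17: reserve R11 A 2 -> on_hand[A=48 B=40] avail[A=46 B=22] open={R10,R11,R7,R8,R9}
Final available[A] = 46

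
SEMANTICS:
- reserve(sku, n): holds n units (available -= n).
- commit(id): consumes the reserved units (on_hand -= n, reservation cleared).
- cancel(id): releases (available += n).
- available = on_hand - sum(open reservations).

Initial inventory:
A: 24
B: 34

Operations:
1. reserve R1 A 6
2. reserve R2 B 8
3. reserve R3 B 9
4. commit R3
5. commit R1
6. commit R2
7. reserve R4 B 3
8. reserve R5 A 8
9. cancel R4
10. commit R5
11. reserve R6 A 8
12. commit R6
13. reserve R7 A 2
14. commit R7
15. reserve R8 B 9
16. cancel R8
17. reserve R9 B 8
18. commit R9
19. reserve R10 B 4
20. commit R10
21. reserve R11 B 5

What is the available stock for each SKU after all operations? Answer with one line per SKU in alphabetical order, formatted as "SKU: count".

Answer: A: 0
B: 0

Derivation:
Step 1: reserve R1 A 6 -> on_hand[A=24 B=34] avail[A=18 B=34] open={R1}
Step 2: reserve R2 B 8 -> on_hand[A=24 B=34] avail[A=18 B=26] open={R1,R2}
Step 3: reserve R3 B 9 -> on_hand[A=24 B=34] avail[A=18 B=17] open={R1,R2,R3}
Step 4: commit R3 -> on_hand[A=24 B=25] avail[A=18 B=17] open={R1,R2}
Step 5: commit R1 -> on_hand[A=18 B=25] avail[A=18 B=17] open={R2}
Step 6: commit R2 -> on_hand[A=18 B=17] avail[A=18 B=17] open={}
Step 7: reserve R4 B 3 -> on_hand[A=18 B=17] avail[A=18 B=14] open={R4}
Step 8: reserve R5 A 8 -> on_hand[A=18 B=17] avail[A=10 B=14] open={R4,R5}
Step 9: cancel R4 -> on_hand[A=18 B=17] avail[A=10 B=17] open={R5}
Step 10: commit R5 -> on_hand[A=10 B=17] avail[A=10 B=17] open={}
Step 11: reserve R6 A 8 -> on_hand[A=10 B=17] avail[A=2 B=17] open={R6}
Step 12: commit R6 -> on_hand[A=2 B=17] avail[A=2 B=17] open={}
Step 13: reserve R7 A 2 -> on_hand[A=2 B=17] avail[A=0 B=17] open={R7}
Step 14: commit R7 -> on_hand[A=0 B=17] avail[A=0 B=17] open={}
Step 15: reserve R8 B 9 -> on_hand[A=0 B=17] avail[A=0 B=8] open={R8}
Step 16: cancel R8 -> on_hand[A=0 B=17] avail[A=0 B=17] open={}
Step 17: reserve R9 B 8 -> on_hand[A=0 B=17] avail[A=0 B=9] open={R9}
Step 18: commit R9 -> on_hand[A=0 B=9] avail[A=0 B=9] open={}
Step 19: reserve R10 B 4 -> on_hand[A=0 B=9] avail[A=0 B=5] open={R10}
Step 20: commit R10 -> on_hand[A=0 B=5] avail[A=0 B=5] open={}
Step 21: reserve R11 B 5 -> on_hand[A=0 B=5] avail[A=0 B=0] open={R11}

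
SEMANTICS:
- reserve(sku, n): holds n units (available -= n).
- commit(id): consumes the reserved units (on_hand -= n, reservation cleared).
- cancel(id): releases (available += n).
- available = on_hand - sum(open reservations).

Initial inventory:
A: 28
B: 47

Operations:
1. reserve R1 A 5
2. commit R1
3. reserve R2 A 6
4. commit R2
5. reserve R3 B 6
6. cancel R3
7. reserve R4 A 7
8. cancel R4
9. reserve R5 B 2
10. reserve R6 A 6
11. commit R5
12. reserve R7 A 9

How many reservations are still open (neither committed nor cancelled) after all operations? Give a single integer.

Step 1: reserve R1 A 5 -> on_hand[A=28 B=47] avail[A=23 B=47] open={R1}
Step 2: commit R1 -> on_hand[A=23 B=47] avail[A=23 B=47] open={}
Step 3: reserve R2 A 6 -> on_hand[A=23 B=47] avail[A=17 B=47] open={R2}
Step 4: commit R2 -> on_hand[A=17 B=47] avail[A=17 B=47] open={}
Step 5: reserve R3 B 6 -> on_hand[A=17 B=47] avail[A=17 B=41] open={R3}
Step 6: cancel R3 -> on_hand[A=17 B=47] avail[A=17 B=47] open={}
Step 7: reserve R4 A 7 -> on_hand[A=17 B=47] avail[A=10 B=47] open={R4}
Step 8: cancel R4 -> on_hand[A=17 B=47] avail[A=17 B=47] open={}
Step 9: reserve R5 B 2 -> on_hand[A=17 B=47] avail[A=17 B=45] open={R5}
Step 10: reserve R6 A 6 -> on_hand[A=17 B=47] avail[A=11 B=45] open={R5,R6}
Step 11: commit R5 -> on_hand[A=17 B=45] avail[A=11 B=45] open={R6}
Step 12: reserve R7 A 9 -> on_hand[A=17 B=45] avail[A=2 B=45] open={R6,R7}
Open reservations: ['R6', 'R7'] -> 2

Answer: 2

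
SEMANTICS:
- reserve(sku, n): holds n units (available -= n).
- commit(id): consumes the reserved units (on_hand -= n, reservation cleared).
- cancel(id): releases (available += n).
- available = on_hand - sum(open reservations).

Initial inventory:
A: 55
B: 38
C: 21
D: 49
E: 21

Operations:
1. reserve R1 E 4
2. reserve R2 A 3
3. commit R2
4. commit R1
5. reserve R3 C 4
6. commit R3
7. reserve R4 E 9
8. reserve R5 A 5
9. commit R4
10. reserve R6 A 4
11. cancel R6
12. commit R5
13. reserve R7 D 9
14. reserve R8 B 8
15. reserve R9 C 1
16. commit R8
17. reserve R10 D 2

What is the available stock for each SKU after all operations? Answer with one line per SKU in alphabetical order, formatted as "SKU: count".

Step 1: reserve R1 E 4 -> on_hand[A=55 B=38 C=21 D=49 E=21] avail[A=55 B=38 C=21 D=49 E=17] open={R1}
Step 2: reserve R2 A 3 -> on_hand[A=55 B=38 C=21 D=49 E=21] avail[A=52 B=38 C=21 D=49 E=17] open={R1,R2}
Step 3: commit R2 -> on_hand[A=52 B=38 C=21 D=49 E=21] avail[A=52 B=38 C=21 D=49 E=17] open={R1}
Step 4: commit R1 -> on_hand[A=52 B=38 C=21 D=49 E=17] avail[A=52 B=38 C=21 D=49 E=17] open={}
Step 5: reserve R3 C 4 -> on_hand[A=52 B=38 C=21 D=49 E=17] avail[A=52 B=38 C=17 D=49 E=17] open={R3}
Step 6: commit R3 -> on_hand[A=52 B=38 C=17 D=49 E=17] avail[A=52 B=38 C=17 D=49 E=17] open={}
Step 7: reserve R4 E 9 -> on_hand[A=52 B=38 C=17 D=49 E=17] avail[A=52 B=38 C=17 D=49 E=8] open={R4}
Step 8: reserve R5 A 5 -> on_hand[A=52 B=38 C=17 D=49 E=17] avail[A=47 B=38 C=17 D=49 E=8] open={R4,R5}
Step 9: commit R4 -> on_hand[A=52 B=38 C=17 D=49 E=8] avail[A=47 B=38 C=17 D=49 E=8] open={R5}
Step 10: reserve R6 A 4 -> on_hand[A=52 B=38 C=17 D=49 E=8] avail[A=43 B=38 C=17 D=49 E=8] open={R5,R6}
Step 11: cancel R6 -> on_hand[A=52 B=38 C=17 D=49 E=8] avail[A=47 B=38 C=17 D=49 E=8] open={R5}
Step 12: commit R5 -> on_hand[A=47 B=38 C=17 D=49 E=8] avail[A=47 B=38 C=17 D=49 E=8] open={}
Step 13: reserve R7 D 9 -> on_hand[A=47 B=38 C=17 D=49 E=8] avail[A=47 B=38 C=17 D=40 E=8] open={R7}
Step 14: reserve R8 B 8 -> on_hand[A=47 B=38 C=17 D=49 E=8] avail[A=47 B=30 C=17 D=40 E=8] open={R7,R8}
Step 15: reserve R9 C 1 -> on_hand[A=47 B=38 C=17 D=49 E=8] avail[A=47 B=30 C=16 D=40 E=8] open={R7,R8,R9}
Step 16: commit R8 -> on_hand[A=47 B=30 C=17 D=49 E=8] avail[A=47 B=30 C=16 D=40 E=8] open={R7,R9}
Step 17: reserve R10 D 2 -> on_hand[A=47 B=30 C=17 D=49 E=8] avail[A=47 B=30 C=16 D=38 E=8] open={R10,R7,R9}

Answer: A: 47
B: 30
C: 16
D: 38
E: 8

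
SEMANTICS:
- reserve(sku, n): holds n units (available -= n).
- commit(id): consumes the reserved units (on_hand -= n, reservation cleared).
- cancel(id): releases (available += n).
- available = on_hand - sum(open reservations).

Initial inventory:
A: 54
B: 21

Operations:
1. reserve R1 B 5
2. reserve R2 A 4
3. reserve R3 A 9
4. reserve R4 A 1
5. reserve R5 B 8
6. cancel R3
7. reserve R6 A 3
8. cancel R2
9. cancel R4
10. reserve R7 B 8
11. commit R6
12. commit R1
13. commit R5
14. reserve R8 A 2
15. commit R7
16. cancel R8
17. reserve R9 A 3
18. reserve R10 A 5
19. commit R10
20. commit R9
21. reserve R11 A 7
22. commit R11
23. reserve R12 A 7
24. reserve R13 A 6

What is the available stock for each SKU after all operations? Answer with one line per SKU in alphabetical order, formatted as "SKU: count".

Step 1: reserve R1 B 5 -> on_hand[A=54 B=21] avail[A=54 B=16] open={R1}
Step 2: reserve R2 A 4 -> on_hand[A=54 B=21] avail[A=50 B=16] open={R1,R2}
Step 3: reserve R3 A 9 -> on_hand[A=54 B=21] avail[A=41 B=16] open={R1,R2,R3}
Step 4: reserve R4 A 1 -> on_hand[A=54 B=21] avail[A=40 B=16] open={R1,R2,R3,R4}
Step 5: reserve R5 B 8 -> on_hand[A=54 B=21] avail[A=40 B=8] open={R1,R2,R3,R4,R5}
Step 6: cancel R3 -> on_hand[A=54 B=21] avail[A=49 B=8] open={R1,R2,R4,R5}
Step 7: reserve R6 A 3 -> on_hand[A=54 B=21] avail[A=46 B=8] open={R1,R2,R4,R5,R6}
Step 8: cancel R2 -> on_hand[A=54 B=21] avail[A=50 B=8] open={R1,R4,R5,R6}
Step 9: cancel R4 -> on_hand[A=54 B=21] avail[A=51 B=8] open={R1,R5,R6}
Step 10: reserve R7 B 8 -> on_hand[A=54 B=21] avail[A=51 B=0] open={R1,R5,R6,R7}
Step 11: commit R6 -> on_hand[A=51 B=21] avail[A=51 B=0] open={R1,R5,R7}
Step 12: commit R1 -> on_hand[A=51 B=16] avail[A=51 B=0] open={R5,R7}
Step 13: commit R5 -> on_hand[A=51 B=8] avail[A=51 B=0] open={R7}
Step 14: reserve R8 A 2 -> on_hand[A=51 B=8] avail[A=49 B=0] open={R7,R8}
Step 15: commit R7 -> on_hand[A=51 B=0] avail[A=49 B=0] open={R8}
Step 16: cancel R8 -> on_hand[A=51 B=0] avail[A=51 B=0] open={}
Step 17: reserve R9 A 3 -> on_hand[A=51 B=0] avail[A=48 B=0] open={R9}
Step 18: reserve R10 A 5 -> on_hand[A=51 B=0] avail[A=43 B=0] open={R10,R9}
Step 19: commit R10 -> on_hand[A=46 B=0] avail[A=43 B=0] open={R9}
Step 20: commit R9 -> on_hand[A=43 B=0] avail[A=43 B=0] open={}
Step 21: reserve R11 A 7 -> on_hand[A=43 B=0] avail[A=36 B=0] open={R11}
Step 22: commit R11 -> on_hand[A=36 B=0] avail[A=36 B=0] open={}
Step 23: reserve R12 A 7 -> on_hand[A=36 B=0] avail[A=29 B=0] open={R12}
Step 24: reserve R13 A 6 -> on_hand[A=36 B=0] avail[A=23 B=0] open={R12,R13}

Answer: A: 23
B: 0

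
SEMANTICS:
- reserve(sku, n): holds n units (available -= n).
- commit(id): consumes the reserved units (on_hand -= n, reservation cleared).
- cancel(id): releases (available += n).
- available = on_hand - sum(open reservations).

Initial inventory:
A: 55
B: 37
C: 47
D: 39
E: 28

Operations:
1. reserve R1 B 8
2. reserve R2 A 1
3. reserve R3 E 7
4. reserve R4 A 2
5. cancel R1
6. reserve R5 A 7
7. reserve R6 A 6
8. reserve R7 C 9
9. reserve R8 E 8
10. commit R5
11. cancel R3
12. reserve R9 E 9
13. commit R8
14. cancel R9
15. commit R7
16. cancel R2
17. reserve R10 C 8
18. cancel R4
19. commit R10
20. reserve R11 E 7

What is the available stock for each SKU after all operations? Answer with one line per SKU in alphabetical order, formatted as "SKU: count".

Step 1: reserve R1 B 8 -> on_hand[A=55 B=37 C=47 D=39 E=28] avail[A=55 B=29 C=47 D=39 E=28] open={R1}
Step 2: reserve R2 A 1 -> on_hand[A=55 B=37 C=47 D=39 E=28] avail[A=54 B=29 C=47 D=39 E=28] open={R1,R2}
Step 3: reserve R3 E 7 -> on_hand[A=55 B=37 C=47 D=39 E=28] avail[A=54 B=29 C=47 D=39 E=21] open={R1,R2,R3}
Step 4: reserve R4 A 2 -> on_hand[A=55 B=37 C=47 D=39 E=28] avail[A=52 B=29 C=47 D=39 E=21] open={R1,R2,R3,R4}
Step 5: cancel R1 -> on_hand[A=55 B=37 C=47 D=39 E=28] avail[A=52 B=37 C=47 D=39 E=21] open={R2,R3,R4}
Step 6: reserve R5 A 7 -> on_hand[A=55 B=37 C=47 D=39 E=28] avail[A=45 B=37 C=47 D=39 E=21] open={R2,R3,R4,R5}
Step 7: reserve R6 A 6 -> on_hand[A=55 B=37 C=47 D=39 E=28] avail[A=39 B=37 C=47 D=39 E=21] open={R2,R3,R4,R5,R6}
Step 8: reserve R7 C 9 -> on_hand[A=55 B=37 C=47 D=39 E=28] avail[A=39 B=37 C=38 D=39 E=21] open={R2,R3,R4,R5,R6,R7}
Step 9: reserve R8 E 8 -> on_hand[A=55 B=37 C=47 D=39 E=28] avail[A=39 B=37 C=38 D=39 E=13] open={R2,R3,R4,R5,R6,R7,R8}
Step 10: commit R5 -> on_hand[A=48 B=37 C=47 D=39 E=28] avail[A=39 B=37 C=38 D=39 E=13] open={R2,R3,R4,R6,R7,R8}
Step 11: cancel R3 -> on_hand[A=48 B=37 C=47 D=39 E=28] avail[A=39 B=37 C=38 D=39 E=20] open={R2,R4,R6,R7,R8}
Step 12: reserve R9 E 9 -> on_hand[A=48 B=37 C=47 D=39 E=28] avail[A=39 B=37 C=38 D=39 E=11] open={R2,R4,R6,R7,R8,R9}
Step 13: commit R8 -> on_hand[A=48 B=37 C=47 D=39 E=20] avail[A=39 B=37 C=38 D=39 E=11] open={R2,R4,R6,R7,R9}
Step 14: cancel R9 -> on_hand[A=48 B=37 C=47 D=39 E=20] avail[A=39 B=37 C=38 D=39 E=20] open={R2,R4,R6,R7}
Step 15: commit R7 -> on_hand[A=48 B=37 C=38 D=39 E=20] avail[A=39 B=37 C=38 D=39 E=20] open={R2,R4,R6}
Step 16: cancel R2 -> on_hand[A=48 B=37 C=38 D=39 E=20] avail[A=40 B=37 C=38 D=39 E=20] open={R4,R6}
Step 17: reserve R10 C 8 -> on_hand[A=48 B=37 C=38 D=39 E=20] avail[A=40 B=37 C=30 D=39 E=20] open={R10,R4,R6}
Step 18: cancel R4 -> on_hand[A=48 B=37 C=38 D=39 E=20] avail[A=42 B=37 C=30 D=39 E=20] open={R10,R6}
Step 19: commit R10 -> on_hand[A=48 B=37 C=30 D=39 E=20] avail[A=42 B=37 C=30 D=39 E=20] open={R6}
Step 20: reserve R11 E 7 -> on_hand[A=48 B=37 C=30 D=39 E=20] avail[A=42 B=37 C=30 D=39 E=13] open={R11,R6}

Answer: A: 42
B: 37
C: 30
D: 39
E: 13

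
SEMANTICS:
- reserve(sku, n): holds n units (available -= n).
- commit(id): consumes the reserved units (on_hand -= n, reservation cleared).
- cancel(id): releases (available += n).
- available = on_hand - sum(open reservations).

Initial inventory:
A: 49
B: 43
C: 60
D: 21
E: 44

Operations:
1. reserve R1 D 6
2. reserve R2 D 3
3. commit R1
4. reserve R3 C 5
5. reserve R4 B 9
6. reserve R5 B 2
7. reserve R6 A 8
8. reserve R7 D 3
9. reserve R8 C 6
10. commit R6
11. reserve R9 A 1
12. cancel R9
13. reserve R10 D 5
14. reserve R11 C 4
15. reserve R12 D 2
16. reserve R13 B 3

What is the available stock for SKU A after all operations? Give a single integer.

Step 1: reserve R1 D 6 -> on_hand[A=49 B=43 C=60 D=21 E=44] avail[A=49 B=43 C=60 D=15 E=44] open={R1}
Step 2: reserve R2 D 3 -> on_hand[A=49 B=43 C=60 D=21 E=44] avail[A=49 B=43 C=60 D=12 E=44] open={R1,R2}
Step 3: commit R1 -> on_hand[A=49 B=43 C=60 D=15 E=44] avail[A=49 B=43 C=60 D=12 E=44] open={R2}
Step 4: reserve R3 C 5 -> on_hand[A=49 B=43 C=60 D=15 E=44] avail[A=49 B=43 C=55 D=12 E=44] open={R2,R3}
Step 5: reserve R4 B 9 -> on_hand[A=49 B=43 C=60 D=15 E=44] avail[A=49 B=34 C=55 D=12 E=44] open={R2,R3,R4}
Step 6: reserve R5 B 2 -> on_hand[A=49 B=43 C=60 D=15 E=44] avail[A=49 B=32 C=55 D=12 E=44] open={R2,R3,R4,R5}
Step 7: reserve R6 A 8 -> on_hand[A=49 B=43 C=60 D=15 E=44] avail[A=41 B=32 C=55 D=12 E=44] open={R2,R3,R4,R5,R6}
Step 8: reserve R7 D 3 -> on_hand[A=49 B=43 C=60 D=15 E=44] avail[A=41 B=32 C=55 D=9 E=44] open={R2,R3,R4,R5,R6,R7}
Step 9: reserve R8 C 6 -> on_hand[A=49 B=43 C=60 D=15 E=44] avail[A=41 B=32 C=49 D=9 E=44] open={R2,R3,R4,R5,R6,R7,R8}
Step 10: commit R6 -> on_hand[A=41 B=43 C=60 D=15 E=44] avail[A=41 B=32 C=49 D=9 E=44] open={R2,R3,R4,R5,R7,R8}
Step 11: reserve R9 A 1 -> on_hand[A=41 B=43 C=60 D=15 E=44] avail[A=40 B=32 C=49 D=9 E=44] open={R2,R3,R4,R5,R7,R8,R9}
Step 12: cancel R9 -> on_hand[A=41 B=43 C=60 D=15 E=44] avail[A=41 B=32 C=49 D=9 E=44] open={R2,R3,R4,R5,R7,R8}
Step 13: reserve R10 D 5 -> on_hand[A=41 B=43 C=60 D=15 E=44] avail[A=41 B=32 C=49 D=4 E=44] open={R10,R2,R3,R4,R5,R7,R8}
Step 14: reserve R11 C 4 -> on_hand[A=41 B=43 C=60 D=15 E=44] avail[A=41 B=32 C=45 D=4 E=44] open={R10,R11,R2,R3,R4,R5,R7,R8}
Step 15: reserve R12 D 2 -> on_hand[A=41 B=43 C=60 D=15 E=44] avail[A=41 B=32 C=45 D=2 E=44] open={R10,R11,R12,R2,R3,R4,R5,R7,R8}
Step 16: reserve R13 B 3 -> on_hand[A=41 B=43 C=60 D=15 E=44] avail[A=41 B=29 C=45 D=2 E=44] open={R10,R11,R12,R13,R2,R3,R4,R5,R7,R8}
Final available[A] = 41

Answer: 41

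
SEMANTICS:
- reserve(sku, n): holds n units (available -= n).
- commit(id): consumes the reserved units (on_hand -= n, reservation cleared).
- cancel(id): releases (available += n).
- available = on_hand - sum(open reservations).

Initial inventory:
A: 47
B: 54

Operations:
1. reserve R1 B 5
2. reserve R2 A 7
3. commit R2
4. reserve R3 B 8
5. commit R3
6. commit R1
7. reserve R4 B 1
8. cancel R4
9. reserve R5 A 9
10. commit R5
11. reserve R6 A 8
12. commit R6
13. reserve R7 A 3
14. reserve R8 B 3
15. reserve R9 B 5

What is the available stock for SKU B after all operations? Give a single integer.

Step 1: reserve R1 B 5 -> on_hand[A=47 B=54] avail[A=47 B=49] open={R1}
Step 2: reserve R2 A 7 -> on_hand[A=47 B=54] avail[A=40 B=49] open={R1,R2}
Step 3: commit R2 -> on_hand[A=40 B=54] avail[A=40 B=49] open={R1}
Step 4: reserve R3 B 8 -> on_hand[A=40 B=54] avail[A=40 B=41] open={R1,R3}
Step 5: commit R3 -> on_hand[A=40 B=46] avail[A=40 B=41] open={R1}
Step 6: commit R1 -> on_hand[A=40 B=41] avail[A=40 B=41] open={}
Step 7: reserve R4 B 1 -> on_hand[A=40 B=41] avail[A=40 B=40] open={R4}
Step 8: cancel R4 -> on_hand[A=40 B=41] avail[A=40 B=41] open={}
Step 9: reserve R5 A 9 -> on_hand[A=40 B=41] avail[A=31 B=41] open={R5}
Step 10: commit R5 -> on_hand[A=31 B=41] avail[A=31 B=41] open={}
Step 11: reserve R6 A 8 -> on_hand[A=31 B=41] avail[A=23 B=41] open={R6}
Step 12: commit R6 -> on_hand[A=23 B=41] avail[A=23 B=41] open={}
Step 13: reserve R7 A 3 -> on_hand[A=23 B=41] avail[A=20 B=41] open={R7}
Step 14: reserve R8 B 3 -> on_hand[A=23 B=41] avail[A=20 B=38] open={R7,R8}
Step 15: reserve R9 B 5 -> on_hand[A=23 B=41] avail[A=20 B=33] open={R7,R8,R9}
Final available[B] = 33

Answer: 33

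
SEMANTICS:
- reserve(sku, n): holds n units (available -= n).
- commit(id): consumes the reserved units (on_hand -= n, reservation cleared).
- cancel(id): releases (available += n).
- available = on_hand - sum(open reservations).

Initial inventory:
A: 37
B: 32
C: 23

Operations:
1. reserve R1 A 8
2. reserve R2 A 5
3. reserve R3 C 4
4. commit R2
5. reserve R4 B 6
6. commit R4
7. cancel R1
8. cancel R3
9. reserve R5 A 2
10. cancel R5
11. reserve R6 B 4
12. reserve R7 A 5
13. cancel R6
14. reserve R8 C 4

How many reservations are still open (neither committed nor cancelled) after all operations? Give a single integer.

Answer: 2

Derivation:
Step 1: reserve R1 A 8 -> on_hand[A=37 B=32 C=23] avail[A=29 B=32 C=23] open={R1}
Step 2: reserve R2 A 5 -> on_hand[A=37 B=32 C=23] avail[A=24 B=32 C=23] open={R1,R2}
Step 3: reserve R3 C 4 -> on_hand[A=37 B=32 C=23] avail[A=24 B=32 C=19] open={R1,R2,R3}
Step 4: commit R2 -> on_hand[A=32 B=32 C=23] avail[A=24 B=32 C=19] open={R1,R3}
Step 5: reserve R4 B 6 -> on_hand[A=32 B=32 C=23] avail[A=24 B=26 C=19] open={R1,R3,R4}
Step 6: commit R4 -> on_hand[A=32 B=26 C=23] avail[A=24 B=26 C=19] open={R1,R3}
Step 7: cancel R1 -> on_hand[A=32 B=26 C=23] avail[A=32 B=26 C=19] open={R3}
Step 8: cancel R3 -> on_hand[A=32 B=26 C=23] avail[A=32 B=26 C=23] open={}
Step 9: reserve R5 A 2 -> on_hand[A=32 B=26 C=23] avail[A=30 B=26 C=23] open={R5}
Step 10: cancel R5 -> on_hand[A=32 B=26 C=23] avail[A=32 B=26 C=23] open={}
Step 11: reserve R6 B 4 -> on_hand[A=32 B=26 C=23] avail[A=32 B=22 C=23] open={R6}
Step 12: reserve R7 A 5 -> on_hand[A=32 B=26 C=23] avail[A=27 B=22 C=23] open={R6,R7}
Step 13: cancel R6 -> on_hand[A=32 B=26 C=23] avail[A=27 B=26 C=23] open={R7}
Step 14: reserve R8 C 4 -> on_hand[A=32 B=26 C=23] avail[A=27 B=26 C=19] open={R7,R8}
Open reservations: ['R7', 'R8'] -> 2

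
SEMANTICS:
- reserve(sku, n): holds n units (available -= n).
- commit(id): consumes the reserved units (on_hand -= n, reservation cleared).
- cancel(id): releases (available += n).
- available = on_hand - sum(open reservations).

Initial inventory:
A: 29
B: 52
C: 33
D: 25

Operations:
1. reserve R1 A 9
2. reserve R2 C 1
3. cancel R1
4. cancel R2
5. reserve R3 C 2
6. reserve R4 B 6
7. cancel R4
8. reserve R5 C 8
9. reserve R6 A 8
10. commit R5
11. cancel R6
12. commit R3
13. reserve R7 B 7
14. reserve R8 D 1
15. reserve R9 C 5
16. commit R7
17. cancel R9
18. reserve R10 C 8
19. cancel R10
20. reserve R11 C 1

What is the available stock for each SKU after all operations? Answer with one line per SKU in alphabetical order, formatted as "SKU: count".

Answer: A: 29
B: 45
C: 22
D: 24

Derivation:
Step 1: reserve R1 A 9 -> on_hand[A=29 B=52 C=33 D=25] avail[A=20 B=52 C=33 D=25] open={R1}
Step 2: reserve R2 C 1 -> on_hand[A=29 B=52 C=33 D=25] avail[A=20 B=52 C=32 D=25] open={R1,R2}
Step 3: cancel R1 -> on_hand[A=29 B=52 C=33 D=25] avail[A=29 B=52 C=32 D=25] open={R2}
Step 4: cancel R2 -> on_hand[A=29 B=52 C=33 D=25] avail[A=29 B=52 C=33 D=25] open={}
Step 5: reserve R3 C 2 -> on_hand[A=29 B=52 C=33 D=25] avail[A=29 B=52 C=31 D=25] open={R3}
Step 6: reserve R4 B 6 -> on_hand[A=29 B=52 C=33 D=25] avail[A=29 B=46 C=31 D=25] open={R3,R4}
Step 7: cancel R4 -> on_hand[A=29 B=52 C=33 D=25] avail[A=29 B=52 C=31 D=25] open={R3}
Step 8: reserve R5 C 8 -> on_hand[A=29 B=52 C=33 D=25] avail[A=29 B=52 C=23 D=25] open={R3,R5}
Step 9: reserve R6 A 8 -> on_hand[A=29 B=52 C=33 D=25] avail[A=21 B=52 C=23 D=25] open={R3,R5,R6}
Step 10: commit R5 -> on_hand[A=29 B=52 C=25 D=25] avail[A=21 B=52 C=23 D=25] open={R3,R6}
Step 11: cancel R6 -> on_hand[A=29 B=52 C=25 D=25] avail[A=29 B=52 C=23 D=25] open={R3}
Step 12: commit R3 -> on_hand[A=29 B=52 C=23 D=25] avail[A=29 B=52 C=23 D=25] open={}
Step 13: reserve R7 B 7 -> on_hand[A=29 B=52 C=23 D=25] avail[A=29 B=45 C=23 D=25] open={R7}
Step 14: reserve R8 D 1 -> on_hand[A=29 B=52 C=23 D=25] avail[A=29 B=45 C=23 D=24] open={R7,R8}
Step 15: reserve R9 C 5 -> on_hand[A=29 B=52 C=23 D=25] avail[A=29 B=45 C=18 D=24] open={R7,R8,R9}
Step 16: commit R7 -> on_hand[A=29 B=45 C=23 D=25] avail[A=29 B=45 C=18 D=24] open={R8,R9}
Step 17: cancel R9 -> on_hand[A=29 B=45 C=23 D=25] avail[A=29 B=45 C=23 D=24] open={R8}
Step 18: reserve R10 C 8 -> on_hand[A=29 B=45 C=23 D=25] avail[A=29 B=45 C=15 D=24] open={R10,R8}
Step 19: cancel R10 -> on_hand[A=29 B=45 C=23 D=25] avail[A=29 B=45 C=23 D=24] open={R8}
Step 20: reserve R11 C 1 -> on_hand[A=29 B=45 C=23 D=25] avail[A=29 B=45 C=22 D=24] open={R11,R8}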